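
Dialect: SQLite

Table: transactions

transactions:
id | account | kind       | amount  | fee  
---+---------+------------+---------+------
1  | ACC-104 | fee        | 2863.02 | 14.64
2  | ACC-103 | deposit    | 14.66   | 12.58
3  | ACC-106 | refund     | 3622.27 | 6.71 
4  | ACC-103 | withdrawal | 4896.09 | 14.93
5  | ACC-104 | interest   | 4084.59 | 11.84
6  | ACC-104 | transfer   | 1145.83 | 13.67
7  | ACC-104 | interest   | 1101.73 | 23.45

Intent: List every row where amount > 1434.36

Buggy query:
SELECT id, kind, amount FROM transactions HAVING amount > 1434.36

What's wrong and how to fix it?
Bug: This is a non-aggregate query (no GROUP BY, no aggregates), so in SQLite the HAVING clause is invalid here; a row-level condition belongs in WHERE

Fix: Replace HAVING with WHERE since the condition applies to individual rows

Corrected query:
SELECT id, kind, amount FROM transactions WHERE amount > 1434.36

Result:
id | kind       | amount 
---+------------+--------
1  | fee        | 2863.02
3  | refund     | 3622.27
4  | withdrawal | 4896.09
5  | interest   | 4084.59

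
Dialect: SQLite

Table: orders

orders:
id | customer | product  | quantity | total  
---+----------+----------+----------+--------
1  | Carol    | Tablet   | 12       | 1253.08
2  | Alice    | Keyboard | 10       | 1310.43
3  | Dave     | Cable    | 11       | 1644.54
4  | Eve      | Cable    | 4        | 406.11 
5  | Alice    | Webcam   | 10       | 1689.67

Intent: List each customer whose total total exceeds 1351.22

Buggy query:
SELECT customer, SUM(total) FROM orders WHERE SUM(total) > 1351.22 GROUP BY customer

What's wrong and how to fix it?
Bug: SUM(total) is an aggregate, but WHERE filters rows before aggregation

Fix: Use HAVING (which filters groups after aggregation) instead of WHERE

Corrected query:
SELECT customer, SUM(total) FROM orders GROUP BY customer HAVING SUM(total) > 1351.22

Result:
customer | SUM(total)
---------+-----------
Alice    | 3000.1    
Dave     | 1644.54   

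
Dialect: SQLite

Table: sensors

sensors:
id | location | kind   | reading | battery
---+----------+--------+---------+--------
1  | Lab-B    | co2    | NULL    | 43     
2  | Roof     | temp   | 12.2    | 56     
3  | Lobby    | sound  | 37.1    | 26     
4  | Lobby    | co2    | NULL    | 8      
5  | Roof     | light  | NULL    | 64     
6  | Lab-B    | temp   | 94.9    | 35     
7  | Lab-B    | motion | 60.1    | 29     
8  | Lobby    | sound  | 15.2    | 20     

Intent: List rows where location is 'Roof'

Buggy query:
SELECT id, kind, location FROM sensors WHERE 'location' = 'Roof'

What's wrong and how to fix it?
Bug: 'location' in single quotes is a string literal, not the column; the comparison is literal-vs-literal and never true

Fix: Reference the column as location without single quotes

Corrected query:
SELECT id, kind, location FROM sensors WHERE location = 'Roof'

Result:
id | kind  | location
---+-------+---------
2  | temp  | Roof    
5  | light | Roof    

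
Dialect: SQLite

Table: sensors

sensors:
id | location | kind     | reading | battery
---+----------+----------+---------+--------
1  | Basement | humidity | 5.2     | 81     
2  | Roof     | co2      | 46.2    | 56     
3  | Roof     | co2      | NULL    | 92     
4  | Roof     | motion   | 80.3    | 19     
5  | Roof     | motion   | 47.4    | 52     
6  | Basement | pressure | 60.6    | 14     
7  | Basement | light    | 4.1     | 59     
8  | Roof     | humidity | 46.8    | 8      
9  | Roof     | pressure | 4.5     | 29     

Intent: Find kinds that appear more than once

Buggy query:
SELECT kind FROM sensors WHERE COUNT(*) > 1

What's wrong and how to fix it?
Bug: WHERE can't reference COUNT(*); aggregates are computed after WHERE

Fix: GROUP BY kind, then filter groups with HAVING COUNT(*) > 1

Corrected query:
SELECT kind FROM sensors GROUP BY kind HAVING COUNT(*) > 1

Result:
kind    
--------
co2     
humidity
motion  
pressure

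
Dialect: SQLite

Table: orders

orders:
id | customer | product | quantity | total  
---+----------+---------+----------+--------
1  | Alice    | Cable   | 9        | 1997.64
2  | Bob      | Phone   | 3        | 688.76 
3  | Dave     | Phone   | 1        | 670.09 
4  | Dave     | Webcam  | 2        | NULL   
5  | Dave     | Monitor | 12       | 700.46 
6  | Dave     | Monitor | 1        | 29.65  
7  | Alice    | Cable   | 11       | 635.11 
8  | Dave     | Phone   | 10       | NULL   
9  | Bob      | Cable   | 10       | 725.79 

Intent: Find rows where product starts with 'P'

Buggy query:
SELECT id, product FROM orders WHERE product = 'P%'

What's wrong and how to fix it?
Bug: Wildcards only work with LIKE; '=' treats '%' as a literal character

Fix: Replace '=' with LIKE so 'P%' is treated as a pattern

Corrected query:
SELECT id, product FROM orders WHERE product LIKE 'P%'

Result:
id | product
---+--------
2  | Phone  
3  | Phone  
8  | Phone  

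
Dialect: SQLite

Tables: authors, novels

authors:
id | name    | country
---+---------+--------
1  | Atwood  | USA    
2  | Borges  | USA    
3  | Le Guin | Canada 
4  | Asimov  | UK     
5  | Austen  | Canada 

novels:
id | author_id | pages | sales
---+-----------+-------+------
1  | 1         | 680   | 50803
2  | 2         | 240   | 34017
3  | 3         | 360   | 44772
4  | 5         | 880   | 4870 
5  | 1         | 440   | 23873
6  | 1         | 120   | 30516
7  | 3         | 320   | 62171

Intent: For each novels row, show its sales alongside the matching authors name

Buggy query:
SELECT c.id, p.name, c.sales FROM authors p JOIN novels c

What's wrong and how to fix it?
Bug: JOIN with no ON clause produces a cartesian product; every novels row pairs with every authors row

Fix: Specify the join condition linking the foreign key to the parent id

Corrected query:
SELECT c.id, p.name, c.sales FROM authors p JOIN novels c ON c.author_id = p.id

Result:
id | name    | sales
---+---------+------
1  | Atwood  | 50803
2  | Borges  | 34017
3  | Le Guin | 44772
4  | Austen  | 4870 
5  | Atwood  | 23873
6  | Atwood  | 30516
7  | Le Guin | 62171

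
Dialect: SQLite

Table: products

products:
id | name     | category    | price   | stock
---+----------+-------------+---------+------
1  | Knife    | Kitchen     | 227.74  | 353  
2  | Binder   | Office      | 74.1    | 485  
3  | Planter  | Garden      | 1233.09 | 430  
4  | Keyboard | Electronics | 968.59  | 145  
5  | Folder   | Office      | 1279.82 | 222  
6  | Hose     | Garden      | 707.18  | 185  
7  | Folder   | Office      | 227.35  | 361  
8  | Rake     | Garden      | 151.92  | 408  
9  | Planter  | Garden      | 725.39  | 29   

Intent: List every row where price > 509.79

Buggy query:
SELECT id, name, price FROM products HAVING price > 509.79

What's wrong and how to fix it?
Bug: This is a non-aggregate query (no GROUP BY, no aggregates), so in SQLite the HAVING clause is invalid here; a row-level condition belongs in WHERE

Fix: Use WHERE for row-level filtering

Corrected query:
SELECT id, name, price FROM products WHERE price > 509.79

Result:
id | name     | price  
---+----------+--------
3  | Planter  | 1233.09
4  | Keyboard | 968.59 
5  | Folder   | 1279.82
6  | Hose     | 707.18 
9  | Planter  | 725.39 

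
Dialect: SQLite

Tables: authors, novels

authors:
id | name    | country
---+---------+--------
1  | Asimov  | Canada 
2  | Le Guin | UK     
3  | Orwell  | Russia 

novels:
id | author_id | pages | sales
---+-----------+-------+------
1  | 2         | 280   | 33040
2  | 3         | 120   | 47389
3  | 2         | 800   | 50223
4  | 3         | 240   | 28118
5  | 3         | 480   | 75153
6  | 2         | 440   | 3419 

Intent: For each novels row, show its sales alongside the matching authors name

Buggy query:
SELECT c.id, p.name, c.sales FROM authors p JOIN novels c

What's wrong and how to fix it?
Bug: Missing join condition: each novels row is matched to all authors rows instead of just its own

Fix: Add ON c.author_id = p.id to the JOIN

Corrected query:
SELECT c.id, p.name, c.sales FROM authors p JOIN novels c ON c.author_id = p.id

Result:
id | name    | sales
---+---------+------
1  | Le Guin | 33040
2  | Orwell  | 47389
3  | Le Guin | 50223
4  | Orwell  | 28118
5  | Orwell  | 75153
6  | Le Guin | 3419 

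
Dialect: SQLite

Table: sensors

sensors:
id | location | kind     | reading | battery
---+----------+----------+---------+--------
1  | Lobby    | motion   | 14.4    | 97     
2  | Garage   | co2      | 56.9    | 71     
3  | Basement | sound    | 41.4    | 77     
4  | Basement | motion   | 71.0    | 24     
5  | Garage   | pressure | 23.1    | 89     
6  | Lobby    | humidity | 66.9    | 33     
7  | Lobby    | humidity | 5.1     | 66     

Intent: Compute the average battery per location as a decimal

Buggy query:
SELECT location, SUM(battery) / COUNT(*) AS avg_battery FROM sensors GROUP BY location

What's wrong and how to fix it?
Bug: Both operands are integers, so '/' performs integer division and truncates

Fix: Multiply by 1.0 (or CAST to REAL) to force floating-point division

Corrected query:
SELECT location, SUM(battery) * 1.0 / COUNT(*) AS avg_battery FROM sensors GROUP BY location

Result:
location | avg_battery
---------+------------
Basement | 50.5       
Garage   | 80         
Lobby    | 65.333333  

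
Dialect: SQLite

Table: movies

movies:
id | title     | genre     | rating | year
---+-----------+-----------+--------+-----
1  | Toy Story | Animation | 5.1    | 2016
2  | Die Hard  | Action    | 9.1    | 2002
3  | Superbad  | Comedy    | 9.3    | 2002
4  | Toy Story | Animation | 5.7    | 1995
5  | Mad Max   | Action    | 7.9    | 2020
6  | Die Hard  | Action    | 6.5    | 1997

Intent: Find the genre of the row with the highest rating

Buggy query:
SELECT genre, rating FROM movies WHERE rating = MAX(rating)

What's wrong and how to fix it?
Bug: MAX(rating) is an aggregate and cannot be used directly in WHERE

Fix: Use a subquery: WHERE rating = (SELECT MAX(rating) FROM movies)

Corrected query:
SELECT genre, rating FROM movies WHERE rating = (SELECT MAX(rating) FROM movies)

Result:
genre  | rating
-------+-------
Comedy | 9.3   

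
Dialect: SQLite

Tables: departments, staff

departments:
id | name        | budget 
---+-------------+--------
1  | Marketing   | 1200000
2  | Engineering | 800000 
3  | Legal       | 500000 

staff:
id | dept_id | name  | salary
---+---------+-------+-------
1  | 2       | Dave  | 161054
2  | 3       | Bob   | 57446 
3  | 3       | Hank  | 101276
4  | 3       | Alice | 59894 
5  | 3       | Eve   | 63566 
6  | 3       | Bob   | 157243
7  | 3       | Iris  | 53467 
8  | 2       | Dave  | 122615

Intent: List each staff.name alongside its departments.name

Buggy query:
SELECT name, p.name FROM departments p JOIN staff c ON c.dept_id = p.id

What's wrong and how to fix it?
Bug: 'name' exists in both joined tables, so the database can't tell which one is meant

Fix: Qualify the column with its table alias (c.name)

Corrected query:
SELECT c.name, p.name FROM departments p JOIN staff c ON c.dept_id = p.id

Result:
name  | name       
------+------------
Dave  | Engineering
Bob   | Legal      
Hank  | Legal      
Alice | Legal      
Eve   | Legal      
Bob   | Legal      
Iris  | Legal      
Dave  | Engineering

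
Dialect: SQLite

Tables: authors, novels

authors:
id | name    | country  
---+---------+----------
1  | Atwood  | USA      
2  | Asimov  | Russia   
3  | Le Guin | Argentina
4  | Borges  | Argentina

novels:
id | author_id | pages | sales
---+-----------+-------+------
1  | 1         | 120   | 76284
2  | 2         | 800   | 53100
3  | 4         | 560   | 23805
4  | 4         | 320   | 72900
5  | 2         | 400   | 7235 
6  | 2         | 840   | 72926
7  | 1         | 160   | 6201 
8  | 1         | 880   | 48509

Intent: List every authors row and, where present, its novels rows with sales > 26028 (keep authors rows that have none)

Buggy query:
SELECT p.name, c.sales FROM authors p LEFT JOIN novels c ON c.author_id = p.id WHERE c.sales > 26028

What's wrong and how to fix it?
Bug: A WHERE condition on the right-hand table after LEFT JOIN drops unmatched parents

Fix: Move the right-table condition into the ON clause so unmatched parents are kept

Corrected query:
SELECT p.name, c.sales FROM authors p LEFT JOIN novels c ON c.author_id = p.id AND c.sales > 26028

Result:
name    | sales
--------+------
Atwood  | 48509
Atwood  | 76284
Asimov  | 53100
Asimov  | 72926
Le Guin | NULL 
Borges  | 72900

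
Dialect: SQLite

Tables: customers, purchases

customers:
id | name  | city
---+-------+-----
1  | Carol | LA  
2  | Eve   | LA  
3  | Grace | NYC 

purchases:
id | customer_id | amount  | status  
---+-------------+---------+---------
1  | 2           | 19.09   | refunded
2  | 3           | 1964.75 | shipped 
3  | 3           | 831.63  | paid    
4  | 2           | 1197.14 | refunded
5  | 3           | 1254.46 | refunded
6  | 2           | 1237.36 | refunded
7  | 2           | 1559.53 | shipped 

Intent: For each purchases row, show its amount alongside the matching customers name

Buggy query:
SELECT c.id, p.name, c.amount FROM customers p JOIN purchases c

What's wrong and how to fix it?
Bug: Missing join condition: each purchases row is matched to all customers rows instead of just its own

Fix: Add ON c.customer_id = p.id to the JOIN

Corrected query:
SELECT c.id, p.name, c.amount FROM customers p JOIN purchases c ON c.customer_id = p.id

Result:
id | name  | amount 
---+-------+--------
1  | Eve   | 19.09  
2  | Grace | 1964.75
3  | Grace | 831.63 
4  | Eve   | 1197.14
5  | Grace | 1254.46
6  | Eve   | 1237.36
7  | Eve   | 1559.53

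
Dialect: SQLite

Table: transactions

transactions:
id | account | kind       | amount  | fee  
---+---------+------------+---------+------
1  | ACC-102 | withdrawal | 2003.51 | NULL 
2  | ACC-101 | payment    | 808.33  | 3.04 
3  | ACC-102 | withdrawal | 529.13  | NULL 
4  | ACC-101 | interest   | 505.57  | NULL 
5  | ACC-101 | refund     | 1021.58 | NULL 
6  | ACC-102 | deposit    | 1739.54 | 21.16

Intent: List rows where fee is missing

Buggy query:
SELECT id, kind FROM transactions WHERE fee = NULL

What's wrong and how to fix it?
Bug: Comparing to NULL with '=' never matches; NULL = NULL is unknown, not true

Fix: Use IS NULL to test for NULL

Corrected query:
SELECT id, kind FROM transactions WHERE fee IS NULL

Result:
id | kind      
---+-----------
1  | withdrawal
3  | withdrawal
4  | interest  
5  | refund    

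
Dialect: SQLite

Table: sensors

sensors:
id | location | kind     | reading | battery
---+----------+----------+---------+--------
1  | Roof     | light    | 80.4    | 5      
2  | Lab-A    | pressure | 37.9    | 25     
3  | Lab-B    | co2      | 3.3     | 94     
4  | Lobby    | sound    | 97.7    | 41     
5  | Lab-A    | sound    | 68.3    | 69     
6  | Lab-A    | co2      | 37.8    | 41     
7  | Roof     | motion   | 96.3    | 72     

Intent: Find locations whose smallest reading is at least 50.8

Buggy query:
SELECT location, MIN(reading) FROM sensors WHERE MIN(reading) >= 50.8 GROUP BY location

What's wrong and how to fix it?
Bug: Aggregates like MIN are computed per group after WHERE runs

Fix: Use HAVING for the per-group MIN condition

Corrected query:
SELECT location, MIN(reading) FROM sensors GROUP BY location HAVING MIN(reading) >= 50.8

Result:
location | MIN(reading)
---------+-------------
Lobby    | 97.7        
Roof     | 80.4        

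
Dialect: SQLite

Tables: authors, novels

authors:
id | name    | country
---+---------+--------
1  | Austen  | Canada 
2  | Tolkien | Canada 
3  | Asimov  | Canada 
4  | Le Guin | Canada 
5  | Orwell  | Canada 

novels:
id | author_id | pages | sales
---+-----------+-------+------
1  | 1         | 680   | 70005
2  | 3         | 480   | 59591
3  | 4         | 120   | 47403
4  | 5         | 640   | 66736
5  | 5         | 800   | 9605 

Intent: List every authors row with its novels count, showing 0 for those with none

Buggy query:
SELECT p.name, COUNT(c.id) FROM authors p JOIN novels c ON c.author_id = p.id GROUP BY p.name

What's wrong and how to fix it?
Bug: An inner join excludes parents with zero children

Fix: Switch to LEFT JOIN to retain unmatched parent rows

Corrected query:
SELECT p.name, COUNT(c.id) FROM authors p LEFT JOIN novels c ON c.author_id = p.id GROUP BY p.name

Result:
name    | COUNT(c.id)
--------+------------
Asimov  | 1          
Austen  | 1          
Le Guin | 1          
Orwell  | 2          
Tolkien | 0          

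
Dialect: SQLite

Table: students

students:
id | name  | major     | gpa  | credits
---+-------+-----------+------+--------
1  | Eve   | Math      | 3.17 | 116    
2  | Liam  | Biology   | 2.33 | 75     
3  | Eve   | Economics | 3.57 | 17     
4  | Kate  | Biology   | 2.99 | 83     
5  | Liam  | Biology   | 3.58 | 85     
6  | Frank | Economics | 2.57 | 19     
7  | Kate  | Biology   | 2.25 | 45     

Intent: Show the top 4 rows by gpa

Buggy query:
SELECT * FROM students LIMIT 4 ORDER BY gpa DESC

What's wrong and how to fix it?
Bug: ORDER BY cannot follow LIMIT; LIMIT is the final clause

Fix: Sort with ORDER BY, then apply LIMIT

Corrected query:
SELECT * FROM students ORDER BY gpa DESC LIMIT 4

Result:
id | name | major     | gpa  | credits
---+------+-----------+------+--------
5  | Liam | Biology   | 3.58 | 85     
3  | Eve  | Economics | 3.57 | 17     
1  | Eve  | Math      | 3.17 | 116    
4  | Kate | Biology   | 2.99 | 83     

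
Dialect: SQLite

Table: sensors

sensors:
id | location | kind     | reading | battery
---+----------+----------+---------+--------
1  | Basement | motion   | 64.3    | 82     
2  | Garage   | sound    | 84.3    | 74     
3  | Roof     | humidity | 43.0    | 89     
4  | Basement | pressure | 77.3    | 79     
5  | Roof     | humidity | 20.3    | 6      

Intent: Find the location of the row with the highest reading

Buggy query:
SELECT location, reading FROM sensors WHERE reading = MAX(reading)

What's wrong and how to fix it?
Bug: WHERE is evaluated per row; an aggregate over the whole table isn't defined there

Fix: Wrap MAX in a scalar subquery so WHERE compares against a single value

Corrected query:
SELECT location, reading FROM sensors WHERE reading = (SELECT MAX(reading) FROM sensors)

Result:
location | reading
---------+--------
Garage   | 84.3   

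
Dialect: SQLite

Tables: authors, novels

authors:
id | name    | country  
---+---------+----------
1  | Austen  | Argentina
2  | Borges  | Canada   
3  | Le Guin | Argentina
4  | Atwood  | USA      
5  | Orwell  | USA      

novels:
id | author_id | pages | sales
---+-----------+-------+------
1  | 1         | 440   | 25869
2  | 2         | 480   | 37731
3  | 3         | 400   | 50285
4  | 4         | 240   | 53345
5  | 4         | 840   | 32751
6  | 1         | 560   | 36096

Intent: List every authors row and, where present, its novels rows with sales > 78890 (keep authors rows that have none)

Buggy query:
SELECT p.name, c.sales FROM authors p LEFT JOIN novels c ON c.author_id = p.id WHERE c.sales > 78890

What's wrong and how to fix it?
Bug: A WHERE condition on the right-hand table after LEFT JOIN drops unmatched parents

Fix: Put 'c.sales > 78890' in the JOIN's ON clause instead of WHERE

Corrected query:
SELECT p.name, c.sales FROM authors p LEFT JOIN novels c ON c.author_id = p.id AND c.sales > 78890

Result:
name    | sales
--------+------
Austen  | NULL 
Borges  | NULL 
Le Guin | NULL 
Atwood  | NULL 
Orwell  | NULL 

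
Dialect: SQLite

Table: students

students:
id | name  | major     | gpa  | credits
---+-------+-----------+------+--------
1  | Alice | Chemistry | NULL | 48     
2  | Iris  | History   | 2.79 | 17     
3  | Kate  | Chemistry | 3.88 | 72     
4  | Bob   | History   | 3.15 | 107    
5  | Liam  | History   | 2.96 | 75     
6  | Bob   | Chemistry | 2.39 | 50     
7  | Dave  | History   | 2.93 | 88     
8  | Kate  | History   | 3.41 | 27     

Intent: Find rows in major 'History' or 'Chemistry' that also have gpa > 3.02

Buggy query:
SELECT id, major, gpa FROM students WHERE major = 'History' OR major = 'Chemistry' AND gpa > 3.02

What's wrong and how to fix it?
Bug: Without parentheses, AND is evaluated before OR, so the gpa filter only applies to the 'Chemistry' branch

Fix: Add parentheses around the OR so the AND applies to both alternatives

Corrected query:
SELECT id, major, gpa FROM students WHERE (major = 'History' OR major = 'Chemistry') AND gpa > 3.02

Result:
id | major     | gpa 
---+-----------+-----
3  | Chemistry | 3.88
4  | History   | 3.15
8  | History   | 3.41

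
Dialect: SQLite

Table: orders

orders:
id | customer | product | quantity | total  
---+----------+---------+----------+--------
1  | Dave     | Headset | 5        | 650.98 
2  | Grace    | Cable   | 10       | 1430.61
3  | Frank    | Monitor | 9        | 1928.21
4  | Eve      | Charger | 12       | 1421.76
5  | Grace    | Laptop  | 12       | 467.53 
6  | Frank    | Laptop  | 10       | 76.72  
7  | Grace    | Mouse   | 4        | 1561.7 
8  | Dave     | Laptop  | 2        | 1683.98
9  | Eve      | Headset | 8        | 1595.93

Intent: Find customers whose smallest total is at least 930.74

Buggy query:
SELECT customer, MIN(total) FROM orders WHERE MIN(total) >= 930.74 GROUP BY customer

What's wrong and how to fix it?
Bug: Aggregates like MIN are computed per group after WHERE runs

Fix: Replace WHERE with HAVING after the GROUP BY

Corrected query:
SELECT customer, MIN(total) FROM orders GROUP BY customer HAVING MIN(total) >= 930.74

Result:
customer | MIN(total)
---------+-----------
Eve      | 1421.76   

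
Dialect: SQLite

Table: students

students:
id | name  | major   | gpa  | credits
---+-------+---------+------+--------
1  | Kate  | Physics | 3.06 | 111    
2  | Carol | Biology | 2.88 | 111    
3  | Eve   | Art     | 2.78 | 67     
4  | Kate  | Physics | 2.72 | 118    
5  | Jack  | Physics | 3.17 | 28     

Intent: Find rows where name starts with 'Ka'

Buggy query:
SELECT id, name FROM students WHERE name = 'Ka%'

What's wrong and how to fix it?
Bug: '=' compares the literal string including the % character; pattern matching needs LIKE

Fix: Replace '=' with LIKE so 'Ka%' is treated as a pattern

Corrected query:
SELECT id, name FROM students WHERE name LIKE 'Ka%'

Result:
id | name
---+-----
1  | Kate
4  | Kate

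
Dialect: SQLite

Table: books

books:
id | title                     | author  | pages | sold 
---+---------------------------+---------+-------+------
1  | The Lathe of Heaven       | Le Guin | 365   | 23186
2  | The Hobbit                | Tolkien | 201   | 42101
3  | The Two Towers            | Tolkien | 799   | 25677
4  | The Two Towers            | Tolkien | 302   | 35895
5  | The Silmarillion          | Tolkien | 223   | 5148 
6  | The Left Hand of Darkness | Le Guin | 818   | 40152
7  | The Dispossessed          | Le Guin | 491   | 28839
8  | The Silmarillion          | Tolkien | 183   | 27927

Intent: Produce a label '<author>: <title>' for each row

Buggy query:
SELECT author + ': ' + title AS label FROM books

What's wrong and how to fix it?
Bug: '+' is numeric addition; on text columns SQLite converts them to 0 instead of concatenating

Fix: Replace + with || to concatenate text

Corrected query:
SELECT author || ': ' || title AS label FROM books

Result:
label                             
----------------------------------
Le Guin: The Lathe of Heaven      
Tolkien: The Hobbit               
Tolkien: The Two Towers           
Tolkien: The Two Towers           
Tolkien: The Silmarillion         
Le Guin: The Left Hand of Darkness
Le Guin: The Dispossessed         
Tolkien: The Silmarillion         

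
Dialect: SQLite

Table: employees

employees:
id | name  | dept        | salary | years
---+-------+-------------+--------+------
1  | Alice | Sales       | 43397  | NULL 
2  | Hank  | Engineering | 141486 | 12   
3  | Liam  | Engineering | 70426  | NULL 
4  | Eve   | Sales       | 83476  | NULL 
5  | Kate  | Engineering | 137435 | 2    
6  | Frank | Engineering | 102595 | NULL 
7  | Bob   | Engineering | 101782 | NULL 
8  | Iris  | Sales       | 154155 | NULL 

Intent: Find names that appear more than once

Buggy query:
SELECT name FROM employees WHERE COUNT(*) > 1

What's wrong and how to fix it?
Bug: WHERE can't reference COUNT(*); aggregates are computed after WHERE

Fix: GROUP BY name, then filter groups with HAVING COUNT(*) > 1

Corrected query:
SELECT name FROM employees GROUP BY name HAVING COUNT(*) > 1

Result:
(no rows)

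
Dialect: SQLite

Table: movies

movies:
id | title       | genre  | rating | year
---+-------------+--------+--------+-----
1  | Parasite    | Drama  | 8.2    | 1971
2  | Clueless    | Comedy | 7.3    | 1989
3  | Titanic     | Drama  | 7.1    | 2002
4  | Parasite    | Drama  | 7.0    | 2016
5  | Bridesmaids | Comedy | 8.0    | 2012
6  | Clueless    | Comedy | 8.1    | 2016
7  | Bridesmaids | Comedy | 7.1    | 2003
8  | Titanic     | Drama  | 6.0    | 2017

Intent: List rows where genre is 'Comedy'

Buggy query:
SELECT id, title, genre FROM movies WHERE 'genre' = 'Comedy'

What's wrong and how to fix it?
Bug: Single quotes denote string literals in SQL; the column name is being compared as a constant string

Fix: Remove the quotes around the column name (or use double quotes for an identifier)

Corrected query:
SELECT id, title, genre FROM movies WHERE genre = 'Comedy'

Result:
id | title       | genre 
---+-------------+-------
2  | Clueless    | Comedy
5  | Bridesmaids | Comedy
6  | Clueless    | Comedy
7  | Bridesmaids | Comedy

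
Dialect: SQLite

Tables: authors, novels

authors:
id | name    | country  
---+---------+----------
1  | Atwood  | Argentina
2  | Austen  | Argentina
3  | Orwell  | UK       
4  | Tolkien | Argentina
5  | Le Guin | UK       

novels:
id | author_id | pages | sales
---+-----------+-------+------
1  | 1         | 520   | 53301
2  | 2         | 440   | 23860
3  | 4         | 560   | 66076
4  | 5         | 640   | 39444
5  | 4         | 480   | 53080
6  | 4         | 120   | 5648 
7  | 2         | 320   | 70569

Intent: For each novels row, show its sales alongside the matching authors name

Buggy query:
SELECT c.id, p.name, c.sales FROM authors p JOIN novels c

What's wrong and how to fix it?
Bug: JOIN with no ON clause produces a cartesian product; every novels row pairs with every authors row

Fix: Add ON c.author_id = p.id to the JOIN

Corrected query:
SELECT c.id, p.name, c.sales FROM authors p JOIN novels c ON c.author_id = p.id

Result:
id | name    | sales
---+---------+------
1  | Atwood  | 53301
2  | Austen  | 23860
3  | Tolkien | 66076
4  | Le Guin | 39444
5  | Tolkien | 53080
6  | Tolkien | 5648 
7  | Austen  | 70569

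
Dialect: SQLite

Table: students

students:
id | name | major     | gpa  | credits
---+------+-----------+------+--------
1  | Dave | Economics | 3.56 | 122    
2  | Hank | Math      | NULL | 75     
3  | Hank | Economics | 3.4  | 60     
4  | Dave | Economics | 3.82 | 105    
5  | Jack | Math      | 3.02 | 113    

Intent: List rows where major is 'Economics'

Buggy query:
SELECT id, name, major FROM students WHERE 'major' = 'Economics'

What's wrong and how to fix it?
Bug: Single quotes denote string literals in SQL; the column name is being compared as a constant string

Fix: Reference the column as major without single quotes

Corrected query:
SELECT id, name, major FROM students WHERE major = 'Economics'

Result:
id | name | major    
---+------+----------
1  | Dave | Economics
3  | Hank | Economics
4  | Dave | Economics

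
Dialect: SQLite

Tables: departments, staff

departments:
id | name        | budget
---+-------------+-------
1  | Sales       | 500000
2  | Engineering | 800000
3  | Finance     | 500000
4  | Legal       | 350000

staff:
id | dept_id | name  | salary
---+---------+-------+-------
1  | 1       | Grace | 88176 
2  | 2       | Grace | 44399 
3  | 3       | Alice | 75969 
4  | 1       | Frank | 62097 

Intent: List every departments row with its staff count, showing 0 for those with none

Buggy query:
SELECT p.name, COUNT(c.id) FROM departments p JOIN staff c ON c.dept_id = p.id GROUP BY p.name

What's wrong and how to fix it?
Bug: INNER JOIN drops departments rows that have no matching staff rows

Fix: Switch to LEFT JOIN to retain unmatched parent rows

Corrected query:
SELECT p.name, COUNT(c.id) FROM departments p LEFT JOIN staff c ON c.dept_id = p.id GROUP BY p.name

Result:
name        | COUNT(c.id)
------------+------------
Engineering | 1          
Finance     | 1          
Legal       | 0          
Sales       | 2          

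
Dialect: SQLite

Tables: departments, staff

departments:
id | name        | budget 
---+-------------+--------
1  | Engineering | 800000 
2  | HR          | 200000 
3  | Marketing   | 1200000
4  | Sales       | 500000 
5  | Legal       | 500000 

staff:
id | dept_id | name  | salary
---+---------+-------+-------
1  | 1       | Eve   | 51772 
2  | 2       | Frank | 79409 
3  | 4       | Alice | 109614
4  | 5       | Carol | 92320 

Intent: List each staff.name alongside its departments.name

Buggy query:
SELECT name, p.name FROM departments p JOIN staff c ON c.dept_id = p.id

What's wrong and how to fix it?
Bug: 'name' exists in both joined tables, so the database can't tell which one is meant

Fix: Qualify the column with its table alias (c.name)

Corrected query:
SELECT c.name, p.name FROM departments p JOIN staff c ON c.dept_id = p.id

Result:
name  | name       
------+------------
Eve   | Engineering
Frank | HR         
Alice | Sales      
Carol | Legal      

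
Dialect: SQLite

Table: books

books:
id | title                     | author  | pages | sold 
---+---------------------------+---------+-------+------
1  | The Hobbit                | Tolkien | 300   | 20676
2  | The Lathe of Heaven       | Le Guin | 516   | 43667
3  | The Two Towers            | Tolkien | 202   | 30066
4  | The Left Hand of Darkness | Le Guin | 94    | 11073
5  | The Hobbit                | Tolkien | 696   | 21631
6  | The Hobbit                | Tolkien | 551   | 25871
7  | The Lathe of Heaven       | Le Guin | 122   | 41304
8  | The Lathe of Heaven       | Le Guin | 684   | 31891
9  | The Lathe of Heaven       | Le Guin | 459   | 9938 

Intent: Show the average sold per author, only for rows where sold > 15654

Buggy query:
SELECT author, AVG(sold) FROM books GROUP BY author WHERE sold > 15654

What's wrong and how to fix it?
Bug: WHERE cannot follow GROUP BY

Fix: Move the WHERE clause before GROUP BY

Corrected query:
SELECT author, AVG(sold) FROM books WHERE sold > 15654 GROUP BY author

Result:
author  | AVG(sold)
--------+----------
Le Guin | 38954    
Tolkien | 24561    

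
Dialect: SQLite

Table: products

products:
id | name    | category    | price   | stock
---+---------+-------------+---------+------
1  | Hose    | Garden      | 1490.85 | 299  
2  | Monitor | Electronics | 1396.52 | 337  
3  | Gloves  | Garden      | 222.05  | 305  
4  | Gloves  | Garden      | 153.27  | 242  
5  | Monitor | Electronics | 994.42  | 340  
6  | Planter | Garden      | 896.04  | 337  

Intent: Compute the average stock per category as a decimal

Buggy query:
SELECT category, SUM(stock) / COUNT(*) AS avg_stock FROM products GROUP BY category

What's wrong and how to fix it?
Bug: Both operands are integers, so '/' performs integer division and truncates

Fix: Cast one side to REAL so the division keeps the fractional part

Corrected query:
SELECT category, SUM(stock) * 1.0 / COUNT(*) AS avg_stock FROM products GROUP BY category

Result:
category    | avg_stock
------------+----------
Electronics | 338.5    
Garden      | 295.75   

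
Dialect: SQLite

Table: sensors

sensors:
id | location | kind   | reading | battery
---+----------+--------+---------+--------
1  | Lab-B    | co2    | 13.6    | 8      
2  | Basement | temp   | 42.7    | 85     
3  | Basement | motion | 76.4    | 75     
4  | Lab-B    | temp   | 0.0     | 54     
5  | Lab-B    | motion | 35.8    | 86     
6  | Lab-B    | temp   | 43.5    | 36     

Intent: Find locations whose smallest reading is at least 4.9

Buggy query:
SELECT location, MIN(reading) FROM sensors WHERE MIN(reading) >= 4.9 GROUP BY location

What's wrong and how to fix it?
Bug: Aggregates like MIN are computed per group after WHERE runs

Fix: Use HAVING for the per-group MIN condition

Corrected query:
SELECT location, MIN(reading) FROM sensors GROUP BY location HAVING MIN(reading) >= 4.9

Result:
location | MIN(reading)
---------+-------------
Basement | 42.7        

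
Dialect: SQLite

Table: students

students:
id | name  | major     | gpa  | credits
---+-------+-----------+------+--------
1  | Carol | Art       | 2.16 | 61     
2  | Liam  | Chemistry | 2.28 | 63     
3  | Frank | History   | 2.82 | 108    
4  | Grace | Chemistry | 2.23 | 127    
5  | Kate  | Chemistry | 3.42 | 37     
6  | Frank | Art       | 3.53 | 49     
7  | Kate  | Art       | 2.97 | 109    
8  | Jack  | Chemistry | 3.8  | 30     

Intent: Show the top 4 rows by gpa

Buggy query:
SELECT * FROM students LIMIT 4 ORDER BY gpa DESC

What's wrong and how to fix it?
Bug: ORDER BY cannot follow LIMIT; LIMIT is the final clause

Fix: Swap the clauses: ORDER BY first, then LIMIT

Corrected query:
SELECT * FROM students ORDER BY gpa DESC LIMIT 4

Result:
id | name  | major     | gpa  | credits
---+-------+-----------+------+--------
8  | Jack  | Chemistry | 3.8  | 30     
6  | Frank | Art       | 3.53 | 49     
5  | Kate  | Chemistry | 3.42 | 37     
7  | Kate  | Art       | 2.97 | 109    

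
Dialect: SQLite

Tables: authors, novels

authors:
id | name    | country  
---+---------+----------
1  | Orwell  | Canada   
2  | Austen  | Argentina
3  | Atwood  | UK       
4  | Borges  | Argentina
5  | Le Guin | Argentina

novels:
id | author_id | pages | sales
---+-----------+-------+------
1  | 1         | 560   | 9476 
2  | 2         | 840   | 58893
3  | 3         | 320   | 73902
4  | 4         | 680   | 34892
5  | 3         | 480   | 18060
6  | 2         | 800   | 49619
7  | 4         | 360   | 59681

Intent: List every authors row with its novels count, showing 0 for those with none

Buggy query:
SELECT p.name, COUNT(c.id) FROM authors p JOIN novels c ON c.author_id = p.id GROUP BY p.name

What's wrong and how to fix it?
Bug: INNER JOIN drops authors rows that have no matching novels rows

Fix: Use LEFT JOIN so parents without children still appear (COUNT(c.id) gives 0)

Corrected query:
SELECT p.name, COUNT(c.id) FROM authors p LEFT JOIN novels c ON c.author_id = p.id GROUP BY p.name

Result:
name    | COUNT(c.id)
--------+------------
Atwood  | 2          
Austen  | 2          
Borges  | 2          
Le Guin | 0          
Orwell  | 1          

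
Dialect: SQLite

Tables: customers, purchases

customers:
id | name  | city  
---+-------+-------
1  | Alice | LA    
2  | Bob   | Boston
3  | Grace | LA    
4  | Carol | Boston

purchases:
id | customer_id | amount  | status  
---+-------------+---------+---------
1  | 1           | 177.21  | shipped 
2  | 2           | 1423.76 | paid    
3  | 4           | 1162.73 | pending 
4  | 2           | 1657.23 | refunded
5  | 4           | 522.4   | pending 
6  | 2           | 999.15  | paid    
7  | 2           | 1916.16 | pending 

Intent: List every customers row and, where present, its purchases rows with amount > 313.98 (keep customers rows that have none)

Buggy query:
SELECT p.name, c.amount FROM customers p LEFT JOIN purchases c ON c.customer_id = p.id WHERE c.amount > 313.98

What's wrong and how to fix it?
Bug: Filtering c.amount in WHERE discards the NULL rows produced by LEFT JOIN, turning it into an inner join

Fix: Move the right-table condition into the ON clause so unmatched parents are kept

Corrected query:
SELECT p.name, c.amount FROM customers p LEFT JOIN purchases c ON c.customer_id = p.id AND c.amount > 313.98

Result:
name  | amount 
------+--------
Alice | NULL   
Bob   | 999.15 
Bob   | 1423.76
Bob   | 1657.23
Bob   | 1916.16
Grace | NULL   
Carol | 522.4  
Carol | 1162.73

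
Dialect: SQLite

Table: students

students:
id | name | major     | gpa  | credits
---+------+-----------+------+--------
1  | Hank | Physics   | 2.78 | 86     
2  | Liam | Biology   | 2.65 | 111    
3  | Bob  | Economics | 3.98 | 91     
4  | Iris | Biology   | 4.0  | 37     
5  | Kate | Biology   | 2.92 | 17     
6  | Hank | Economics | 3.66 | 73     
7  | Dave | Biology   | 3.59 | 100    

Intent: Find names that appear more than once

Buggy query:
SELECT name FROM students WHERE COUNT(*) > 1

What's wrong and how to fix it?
Bug: COUNT(*) is an aggregate and cannot be used in WHERE

Fix: GROUP BY name, then filter groups with HAVING COUNT(*) > 1

Corrected query:
SELECT name FROM students GROUP BY name HAVING COUNT(*) > 1

Result:
name
----
Hank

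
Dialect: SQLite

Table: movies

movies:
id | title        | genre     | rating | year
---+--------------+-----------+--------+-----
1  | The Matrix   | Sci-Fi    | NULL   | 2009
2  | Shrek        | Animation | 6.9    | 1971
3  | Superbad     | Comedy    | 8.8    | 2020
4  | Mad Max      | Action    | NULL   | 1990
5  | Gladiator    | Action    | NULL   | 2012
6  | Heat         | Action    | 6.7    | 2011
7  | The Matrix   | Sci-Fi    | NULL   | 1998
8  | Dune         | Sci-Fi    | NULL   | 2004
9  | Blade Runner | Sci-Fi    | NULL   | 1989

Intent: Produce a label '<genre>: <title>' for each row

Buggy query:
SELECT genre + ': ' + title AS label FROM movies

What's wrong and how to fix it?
Bug: '+' is numeric addition; on text columns SQLite converts them to 0 instead of concatenating

Fix: Replace + with || to concatenate text

Corrected query:
SELECT genre || ': ' || title AS label FROM movies

Result:
label               
--------------------
Sci-Fi: The Matrix  
Animation: Shrek    
Comedy: Superbad    
Action: Mad Max     
Action: Gladiator   
Action: Heat        
Sci-Fi: The Matrix  
Sci-Fi: Dune        
Sci-Fi: Blade Runner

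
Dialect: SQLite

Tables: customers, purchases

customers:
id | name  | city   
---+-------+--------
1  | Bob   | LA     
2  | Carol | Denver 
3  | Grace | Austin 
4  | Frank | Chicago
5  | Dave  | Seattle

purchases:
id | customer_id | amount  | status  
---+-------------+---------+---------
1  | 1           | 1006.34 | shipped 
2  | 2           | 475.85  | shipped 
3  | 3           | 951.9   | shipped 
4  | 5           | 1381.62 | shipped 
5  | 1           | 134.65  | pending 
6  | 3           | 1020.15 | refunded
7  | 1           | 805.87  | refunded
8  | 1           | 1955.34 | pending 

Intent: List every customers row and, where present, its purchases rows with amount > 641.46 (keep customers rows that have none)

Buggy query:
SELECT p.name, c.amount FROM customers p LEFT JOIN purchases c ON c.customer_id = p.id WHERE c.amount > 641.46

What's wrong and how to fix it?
Bug: Filtering c.amount in WHERE discards the NULL rows produced by LEFT JOIN, turning it into an inner join

Fix: Put 'c.amount > 641.46' in the JOIN's ON clause instead of WHERE

Corrected query:
SELECT p.name, c.amount FROM customers p LEFT JOIN purchases c ON c.customer_id = p.id AND c.amount > 641.46

Result:
name  | amount 
------+--------
Bob   | 805.87 
Bob   | 1006.34
Bob   | 1955.34
Carol | NULL   
Grace | 951.9  
Grace | 1020.15
Frank | NULL   
Dave  | 1381.62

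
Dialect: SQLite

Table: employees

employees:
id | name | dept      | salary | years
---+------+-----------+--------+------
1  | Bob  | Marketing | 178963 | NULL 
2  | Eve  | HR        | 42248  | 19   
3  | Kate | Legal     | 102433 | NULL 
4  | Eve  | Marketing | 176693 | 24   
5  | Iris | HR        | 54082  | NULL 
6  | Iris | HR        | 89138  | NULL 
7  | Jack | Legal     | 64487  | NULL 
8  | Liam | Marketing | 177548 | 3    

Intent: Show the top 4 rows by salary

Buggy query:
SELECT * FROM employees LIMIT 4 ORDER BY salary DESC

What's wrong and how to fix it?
Bug: LIMIT must come after ORDER BY

Fix: Sort with ORDER BY, then apply LIMIT

Corrected query:
SELECT * FROM employees ORDER BY salary DESC LIMIT 4

Result:
id | name | dept      | salary | years
---+------+-----------+--------+------
1  | Bob  | Marketing | 178963 | NULL 
8  | Liam | Marketing | 177548 | 3    
4  | Eve  | Marketing | 176693 | 24   
3  | Kate | Legal     | 102433 | NULL 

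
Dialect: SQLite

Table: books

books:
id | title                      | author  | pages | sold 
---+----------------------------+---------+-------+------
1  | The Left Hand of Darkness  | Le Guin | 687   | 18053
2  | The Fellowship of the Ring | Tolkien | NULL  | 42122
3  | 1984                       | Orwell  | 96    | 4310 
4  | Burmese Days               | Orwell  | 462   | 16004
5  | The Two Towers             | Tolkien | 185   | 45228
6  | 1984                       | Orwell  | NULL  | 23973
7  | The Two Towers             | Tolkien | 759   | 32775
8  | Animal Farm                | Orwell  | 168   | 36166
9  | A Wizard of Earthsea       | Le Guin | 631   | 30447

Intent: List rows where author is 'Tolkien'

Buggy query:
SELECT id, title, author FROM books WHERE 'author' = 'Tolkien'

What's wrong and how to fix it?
Bug: 'author' in single quotes is a string literal, not the column; the comparison is literal-vs-literal and never true

Fix: Remove the quotes around the column name (or use double quotes for an identifier)

Corrected query:
SELECT id, title, author FROM books WHERE author = 'Tolkien'

Result:
id | title                      | author 
---+----------------------------+--------
2  | The Fellowship of the Ring | Tolkien
5  | The Two Towers             | Tolkien
7  | The Two Towers             | Tolkien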